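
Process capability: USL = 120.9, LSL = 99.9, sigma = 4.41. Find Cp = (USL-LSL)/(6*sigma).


Cp = (USL - LSL) / (6 * sigma)
= (120.9 - 99.9) / (6 * 4.41)
= 21.0000 / 26.4600
= 0.7937

0.7937


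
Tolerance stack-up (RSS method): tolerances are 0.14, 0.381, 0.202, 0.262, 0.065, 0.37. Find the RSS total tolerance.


RSS = sqrt(0.14^2 + 0.381^2 + 0.202^2 + 0.262^2 + 0.065^2 + 0.37^2)
= sqrt(0.415334)
= 0.6445

0.6445


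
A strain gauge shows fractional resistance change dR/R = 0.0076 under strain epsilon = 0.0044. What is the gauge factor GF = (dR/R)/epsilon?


GF = (dR/R) / epsilon
= 0.0076 / 0.0044
= 1.7273

1.7273


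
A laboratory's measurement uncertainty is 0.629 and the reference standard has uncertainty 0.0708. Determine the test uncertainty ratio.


TUR = u_lab / u_ref
= 0.629 / 0.0708
= 8.8842

8.8842


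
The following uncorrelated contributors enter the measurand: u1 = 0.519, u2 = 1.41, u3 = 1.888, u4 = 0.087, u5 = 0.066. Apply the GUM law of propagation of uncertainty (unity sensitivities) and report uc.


uc = sqrt(0.519^2 + 1.41^2 + 1.888^2 + 0.087^2 + 0.066^2)
uc = sqrt(5.83393)
uc = 2.4154

2.4154


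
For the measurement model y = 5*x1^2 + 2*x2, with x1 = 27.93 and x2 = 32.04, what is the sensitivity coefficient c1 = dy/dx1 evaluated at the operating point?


y = 5*x1^2 + 2*x2
dy/dx1 = 2*5*x1
Evaluate at x1 = 27.93: c1 = 10 * 27.93
c1 = 279.3000

279.3000


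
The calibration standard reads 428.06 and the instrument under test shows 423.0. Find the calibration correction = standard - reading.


Correction = standard - reading
= 428.06 - 423.0
= 5.0600

5.0600


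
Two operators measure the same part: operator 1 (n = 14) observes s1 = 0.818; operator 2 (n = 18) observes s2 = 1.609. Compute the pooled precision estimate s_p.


s_p = sqrt(((n1-1)*s1^2 + (n2-1)*s2^2) / (n1+n2-2))
numerator = (14-1)*0.818^2 + (18-1)*1.609^2 = 8.698612 + 44.010977 = 52.709589
denominator = 14 + 18 - 2 = 30
s_p^2 = 52.709589 / 30 = 1.7569863
s_p = sqrt(1.7569863) = 1.3255

1.3255


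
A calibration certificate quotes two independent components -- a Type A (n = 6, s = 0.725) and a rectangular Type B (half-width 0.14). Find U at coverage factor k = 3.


u_A = s / sqrt(n) = 0.725 / sqrt(6) = 0.29598001
u_B = half_width / sqrt(3) = 0.14 / sqrt(3) = 0.080829038
uc = sqrt(u_A^2 + u_B^2) = sqrt(0.29598001^2 + 0.080829038^2) = 0.30681835
U = k * uc = 3 * 0.30681835
U = 0.9205

0.9205


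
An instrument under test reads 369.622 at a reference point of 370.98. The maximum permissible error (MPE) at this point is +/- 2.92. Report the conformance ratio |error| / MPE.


e = indication - reference = 369.622 - 370.98 = -1.3580
|e| = 1.3580
ratio = |e| / MPE = 1.3580 / 2.92
ratio = 0.4651

0.4651


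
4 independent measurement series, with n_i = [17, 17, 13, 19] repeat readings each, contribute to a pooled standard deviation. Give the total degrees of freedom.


nu = sum_i (n_i - 1)
nu = ((17 - 1) + (17 - 1) + (13 - 1) + (19 - 1))
nu = 16 + 16 + 12 + 18
nu = 62

62


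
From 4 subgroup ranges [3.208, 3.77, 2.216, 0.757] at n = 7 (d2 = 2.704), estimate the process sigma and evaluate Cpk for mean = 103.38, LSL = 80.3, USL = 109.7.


R_bar = (3.208 + 3.77 + 2.216 + 0.757) / 4 = 2.48775
sigma = R_bar / d2 = 2.48775 / 2.704 = 0.92002589
Cp = (USL - LSL)/(6*sigma) = (109.7 - 80.3)/(6*0.92002589) = 5.3259
Cpu = (109.7 - 103.38)/(3*0.92002589) = 2.2898
Cpl = (103.38 - 80.3)/(3*0.92002589) = 8.3621
Cpk = min(Cpu, Cpl) = 2.2898

2.2898


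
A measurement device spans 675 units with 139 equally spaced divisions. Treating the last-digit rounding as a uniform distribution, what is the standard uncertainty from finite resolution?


resolution = range / divisions
resolution = 675 / 139 = 4.8561151
u_res = resolution / (2*sqrt(3))
u_res = 4.8561151 / 3.4641016
u_res = 1.4018

1.4018


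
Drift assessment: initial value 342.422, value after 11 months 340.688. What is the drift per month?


rate = (v2 - v1) / months
= (340.688 - 342.422) / 11
= -1.7340 / 11
= -0.1576

-0.1576


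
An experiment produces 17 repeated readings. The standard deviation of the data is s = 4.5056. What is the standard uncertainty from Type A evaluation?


u_A = s / sqrt(n)
u_A = 4.5056 / sqrt(17)
u_A = 4.5056 / 4.1231056
u_A = 1.0928

1.0928


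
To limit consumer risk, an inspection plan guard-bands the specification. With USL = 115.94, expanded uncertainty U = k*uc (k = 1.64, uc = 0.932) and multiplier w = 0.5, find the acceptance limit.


U = k * uc = 1.64 * 0.932 = 1.52848
guard band g = w * U = 0.5 * 1.52848 = 0.76424
AL = USL - g = 115.94 - 0.76424
AL = 115.1758

115.1758


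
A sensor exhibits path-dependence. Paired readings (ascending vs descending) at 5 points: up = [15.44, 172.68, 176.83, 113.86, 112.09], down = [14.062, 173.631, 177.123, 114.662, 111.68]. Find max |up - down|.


|15.44 - 14.062| = 1.3780
|172.68 - 173.631| = 0.9510
|176.83 - 177.123| = 0.2930
|113.86 - 114.662| = 0.8020
|112.09 - 111.68| = 0.4100
hysteresis = max(diffs) = 1.3780

1.3780


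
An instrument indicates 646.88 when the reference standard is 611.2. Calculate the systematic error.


Systematic error = measured - true
= 646.88 - 611.2
= 35.6800

35.6800


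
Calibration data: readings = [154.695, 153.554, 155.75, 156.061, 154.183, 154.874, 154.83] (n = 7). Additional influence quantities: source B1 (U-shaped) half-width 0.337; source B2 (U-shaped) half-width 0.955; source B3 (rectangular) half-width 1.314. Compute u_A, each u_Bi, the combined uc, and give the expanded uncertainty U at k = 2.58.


mean = (154.695 + 153.554 + 155.75 + 156.061 + 154.183 + 154.874 + 154.83) / 7 = 154.8495714
s = sqrt(sum((x - mean)^2)/(n-1)) = 0.85887773
u_A = s / sqrt(n) = 0.85887773 / sqrt(7) = 0.32462527
u_B1 = 0.337 / sqrt(2) = 0.23829499
u_B2 = 0.955 / sqrt(2) = 0.67528698
u_B3 = 1.314 / sqrt(3) = 0.75863825
uc = sqrt(0.32462527^2 + 0.23829499^2 + 0.67528698^2 + 0.75863825^2) = 1.0925706
U = k * uc = 2.58 * 1.0925706
U = 2.8188

2.8188


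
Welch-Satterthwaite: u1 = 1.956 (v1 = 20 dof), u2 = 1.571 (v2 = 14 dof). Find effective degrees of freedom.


uc = sqrt(u1^2 + u2^2) = sqrt(1.956^2 + 1.571^2) = 2.50878
v_eff = uc^4 / (u1^4/v1 + u2^4/v2)
= 2.50878^4 / (1.956^4/20 + 1.571^4/14)
= 39.614148 / 1.1669769
v_eff = 33.9460

33.9460


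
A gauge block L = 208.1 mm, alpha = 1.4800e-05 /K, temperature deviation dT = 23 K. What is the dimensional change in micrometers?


dL = L * alpha * dT
= 208.1 * 1.4800e-05 * 23
= 0.0708372 mm
dL_um = 0.0708372 * 1000 = 70.8372 um

70.8372


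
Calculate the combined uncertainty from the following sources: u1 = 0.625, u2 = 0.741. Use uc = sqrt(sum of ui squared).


uc = sqrt(0.625^2 + 0.741^2)
uc = sqrt(0.939706)
uc = 0.9694

0.9694


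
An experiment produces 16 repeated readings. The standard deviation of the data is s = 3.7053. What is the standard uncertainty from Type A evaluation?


u_A = s / sqrt(n)
u_A = 3.7053 / sqrt(16)
u_A = 3.7053 / 4
u_A = 0.9263

0.9263


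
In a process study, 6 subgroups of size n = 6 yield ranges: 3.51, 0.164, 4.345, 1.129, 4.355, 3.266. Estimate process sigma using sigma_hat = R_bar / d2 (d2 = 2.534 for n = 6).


R_bar = (3.51 + 0.164 + 4.345 + 1.129 + 4.355 + 3.266) / 6
R_bar = 16.769 / 6 = 2.7948333
sigma_hat = R_bar / d2 = 2.7948333 / 2.534 = 1.1029

1.1029


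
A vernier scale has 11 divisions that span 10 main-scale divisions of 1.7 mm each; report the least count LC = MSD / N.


LC = MSD / n_div
= 1.7 / 11
= 0.1545

0.1545


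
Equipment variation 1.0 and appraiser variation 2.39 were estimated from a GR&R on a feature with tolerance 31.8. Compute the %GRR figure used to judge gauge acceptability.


GRR = sqrt(EV^2 + AV^2) = sqrt(1.0^2 + 2.39^2) = 2.5907721
%GRR = GRR / tol * 100 = 2.5907721 / 31.8 * 100
%GRR = 8.1471

8.1471


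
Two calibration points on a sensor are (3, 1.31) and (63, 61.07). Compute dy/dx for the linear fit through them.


slope = (y2 - y1) / (x2 - x1)
= (61.07 - 1.31) / (63 - 3)
= 59.7600 / 60
= 0.9960

0.9960


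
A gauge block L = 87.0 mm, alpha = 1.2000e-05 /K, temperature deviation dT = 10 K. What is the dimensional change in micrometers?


dL = L * alpha * dT
= 87.0 * 1.2000e-05 * 10
= 0.0104400 mm
dL_um = 0.0104400 * 1000 = 10.4400 um

10.4400


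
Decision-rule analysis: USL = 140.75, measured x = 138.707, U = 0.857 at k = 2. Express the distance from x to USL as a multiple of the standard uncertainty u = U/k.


u = U / k = 0.857 / 2 = 0.4285
margin = |USL - x| = |140.75 - 138.707| = 2.043
z = margin / u = 2.043 / 0.4285
z = 4.7678

4.7678


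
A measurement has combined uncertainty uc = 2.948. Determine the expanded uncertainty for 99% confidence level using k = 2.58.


U = k * uc
U = 2.58 * 2.948
U = 7.6058

7.6058


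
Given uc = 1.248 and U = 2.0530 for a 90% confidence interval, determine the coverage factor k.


k = U / uc
k = 2.0530 / 1.248
k = 1.645

1.645


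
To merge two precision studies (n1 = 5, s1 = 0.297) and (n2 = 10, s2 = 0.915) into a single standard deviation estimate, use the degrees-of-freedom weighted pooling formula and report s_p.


s_p = sqrt(((n1-1)*s1^2 + (n2-1)*s2^2) / (n1+n2-2))
numerator = (5-1)*0.297^2 + (10-1)*0.915^2 = 0.352836 + 7.535025 = 7.887861
denominator = 5 + 10 - 2 = 13
s_p^2 = 7.887861 / 13 = 0.60675854
s_p = sqrt(0.60675854) = 0.7789

0.7789


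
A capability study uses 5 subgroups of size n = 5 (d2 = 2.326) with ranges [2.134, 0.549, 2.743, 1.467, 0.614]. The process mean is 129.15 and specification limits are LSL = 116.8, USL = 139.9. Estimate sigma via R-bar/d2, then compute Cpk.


R_bar = (2.134 + 0.549 + 2.743 + 1.467 + 0.614) / 5 = 1.5014
sigma = R_bar / d2 = 1.5014 / 2.326 = 0.64548581
Cp = (USL - LSL)/(6*sigma) = (139.9 - 116.8)/(6*0.64548581) = 5.9645
Cpu = (139.9 - 129.15)/(3*0.64548581) = 5.5514
Cpl = (129.15 - 116.8)/(3*0.64548581) = 6.3776
Cpk = min(Cpu, Cpl) = 5.5514

5.5514


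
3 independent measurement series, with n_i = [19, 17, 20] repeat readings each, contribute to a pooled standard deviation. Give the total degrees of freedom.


nu = sum_i (n_i - 1)
nu = ((19 - 1) + (17 - 1) + (20 - 1))
nu = 18 + 16 + 19
nu = 53

53


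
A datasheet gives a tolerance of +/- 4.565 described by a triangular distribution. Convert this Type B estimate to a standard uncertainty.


u_B = half_width / sqrt(6)
u_B = 4.565 / 2.4494897
u_B = 1.8637

1.8637


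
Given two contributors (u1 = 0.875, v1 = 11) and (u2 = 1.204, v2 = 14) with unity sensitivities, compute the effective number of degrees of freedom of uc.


uc = sqrt(u1^2 + u2^2) = sqrt(0.875^2 + 1.204^2) = 1.4883686
v_eff = uc^4 / (u1^4/v1 + u2^4/v2)
= 1.4883686^4 / (0.875^4/11 + 1.204^4/14)
= 4.9072931 / 0.20338828
v_eff = 24.1277

24.1277


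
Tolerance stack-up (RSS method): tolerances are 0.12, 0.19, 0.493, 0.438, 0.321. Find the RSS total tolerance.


RSS = sqrt(0.12^2 + 0.19^2 + 0.493^2 + 0.438^2 + 0.321^2)
= sqrt(0.588434)
= 0.7671

0.7671


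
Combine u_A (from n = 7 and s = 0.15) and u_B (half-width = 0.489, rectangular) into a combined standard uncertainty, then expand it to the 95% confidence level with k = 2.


u_A = s / sqrt(n) = 0.15 / sqrt(7) = 0.056694671
u_B = half_width / sqrt(3) = 0.489 / sqrt(3) = 0.28232428
uc = sqrt(u_A^2 + u_B^2) = sqrt(0.056694671^2 + 0.28232428^2) = 0.28796056
U = k * uc = 2 * 0.28796056
U = 0.5759

0.5759


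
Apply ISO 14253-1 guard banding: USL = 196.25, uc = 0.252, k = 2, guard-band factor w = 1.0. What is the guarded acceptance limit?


U = k * uc = 2 * 0.252 = 0.504
guard band g = w * U = 1.0 * 0.504 = 0.504
AL = USL - g = 196.25 - 0.504
AL = 195.7460

195.7460


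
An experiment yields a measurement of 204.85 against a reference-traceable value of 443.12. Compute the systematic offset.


Systematic error = measured - true
= 204.85 - 443.12
= -238.2700

-238.2700


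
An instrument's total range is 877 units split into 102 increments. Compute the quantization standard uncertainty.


resolution = range / divisions
resolution = 877 / 102 = 8.5980392
u_res = resolution / (2*sqrt(3))
u_res = 8.5980392 / 3.4641016
u_res = 2.4820

2.4820


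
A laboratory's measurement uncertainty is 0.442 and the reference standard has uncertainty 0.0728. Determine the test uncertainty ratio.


TUR = u_lab / u_ref
= 0.442 / 0.0728
= 6.0714

6.0714


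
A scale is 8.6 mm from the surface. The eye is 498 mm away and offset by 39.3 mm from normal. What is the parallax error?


error = h * offset / d
= 8.6 * 39.3 / 498
= 0.6787

0.6787


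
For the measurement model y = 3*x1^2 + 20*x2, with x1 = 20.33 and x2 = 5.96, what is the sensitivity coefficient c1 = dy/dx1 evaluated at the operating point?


y = 3*x1^2 + 20*x2
dy/dx1 = 2*3*x1
Evaluate at x1 = 20.33: c1 = 6 * 20.33
c1 = 121.9800

121.9800


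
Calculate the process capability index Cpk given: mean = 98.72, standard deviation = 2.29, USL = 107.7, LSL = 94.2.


Cpu = (USL - mean) / (3*sigma) = (107.7 - 98.72) / (3*2.29) = 1.3071
Cpl = (mean - LSL) / (3*sigma) = (98.72 - 94.2) / (3*2.29) = 0.6579
Cpk = min(Cpu, Cpl) = 0.6579

0.6579


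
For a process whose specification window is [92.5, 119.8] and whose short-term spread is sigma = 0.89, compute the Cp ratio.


Cp = (USL - LSL) / (6 * sigma)
= (119.8 - 92.5) / (6 * 0.89)
= 27.3000 / 5.3400
= 5.1124

5.1124


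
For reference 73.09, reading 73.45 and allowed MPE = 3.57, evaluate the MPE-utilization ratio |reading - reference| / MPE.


e = indication - reference = 73.45 - 73.09 = 0.3600
|e| = 0.3600
ratio = |e| / MPE = 0.3600 / 3.57
ratio = 0.1008

0.1008


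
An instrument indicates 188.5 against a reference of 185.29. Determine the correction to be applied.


Correction = standard - reading
= 185.29 - 188.5
= -3.2100

-3.2100


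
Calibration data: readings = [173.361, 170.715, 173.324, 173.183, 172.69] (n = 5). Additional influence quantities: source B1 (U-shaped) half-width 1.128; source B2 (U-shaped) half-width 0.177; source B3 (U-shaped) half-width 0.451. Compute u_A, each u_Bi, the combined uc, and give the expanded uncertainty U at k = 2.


mean = (173.361 + 170.715 + 173.324 + 173.183 + 172.69) / 5 = 172.6546
s = sqrt(sum((x - mean)^2)/(n-1)) = 1.1168712
u_A = s / sqrt(n) = 1.1168712 / sqrt(5) = 0.49947999
u_B1 = 1.128 / sqrt(2) = 0.79761645
u_B2 = 0.177 / sqrt(2) = 0.1251579
u_B3 = 0.451 / sqrt(2) = 0.31890516
uc = sqrt(0.49947999^2 + 0.79761645^2 + 0.1251579^2 + 0.31890516^2) = 1.0015175
U = k * uc = 2 * 1.0015175
U = 2.0030

2.0030


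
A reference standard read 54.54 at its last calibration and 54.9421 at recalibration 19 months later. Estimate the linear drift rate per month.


rate = (v2 - v1) / months
= (54.9421 - 54.54) / 19
= 0.4021 / 19
= 0.0212

0.0212


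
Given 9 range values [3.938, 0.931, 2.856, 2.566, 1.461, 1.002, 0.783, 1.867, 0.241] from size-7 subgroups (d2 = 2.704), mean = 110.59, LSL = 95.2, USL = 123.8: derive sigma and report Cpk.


R_bar = (3.938 + 0.931 + 2.856 + 2.566 + 1.461 + 1.002 + 0.783 + 1.867 + 0.241) / 9 = 1.7383333
sigma = R_bar / d2 = 1.7383333 / 2.704 = 0.64287474
Cp = (USL - LSL)/(6*sigma) = (123.8 - 95.2)/(6*0.64287474) = 7.4146
Cpu = (123.8 - 110.59)/(3*0.64287474) = 6.8494
Cpl = (110.59 - 95.2)/(3*0.64287474) = 7.9798
Cpk = min(Cpu, Cpl) = 6.8494

6.8494


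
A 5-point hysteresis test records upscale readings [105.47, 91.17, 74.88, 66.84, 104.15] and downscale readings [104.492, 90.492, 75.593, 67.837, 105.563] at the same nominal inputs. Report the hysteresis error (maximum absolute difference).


|105.47 - 104.492| = 0.9780
|91.17 - 90.492| = 0.6780
|74.88 - 75.593| = 0.7130
|66.84 - 67.837| = 0.9970
|104.15 - 105.563| = 1.4130
hysteresis = max(diffs) = 1.4130

1.4130


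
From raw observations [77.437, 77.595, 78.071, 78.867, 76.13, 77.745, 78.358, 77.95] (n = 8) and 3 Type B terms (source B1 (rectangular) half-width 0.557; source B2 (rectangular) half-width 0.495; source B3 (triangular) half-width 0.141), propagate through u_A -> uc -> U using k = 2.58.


mean = (77.437 + 77.595 + 78.071 + 78.867 + 76.13 + 77.745 + 78.358 + 77.95) / 8 = 77.769125
s = sqrt(sum((x - mean)^2)/(n-1)) = 0.80212992
u_A = s / sqrt(n) = 0.80212992 / sqrt(8) = 0.28359575
u_B1 = 0.557 / sqrt(3) = 0.3215841
u_B2 = 0.495 / sqrt(3) = 0.28578838
u_B3 = 0.141 / sqrt(6) = 0.057563009
uc = sqrt(0.28359575^2 + 0.3215841^2 + 0.28578838^2 + 0.057563009^2) = 0.51848952
U = k * uc = 2.58 * 0.51848952
U = 1.3377

1.3377


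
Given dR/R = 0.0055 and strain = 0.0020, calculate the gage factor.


GF = (dR/R) / epsilon
= 0.0055 / 0.0020
= 2.7500

2.7500


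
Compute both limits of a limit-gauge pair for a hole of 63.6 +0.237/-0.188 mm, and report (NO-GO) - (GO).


GO = nominal - lower_tol (smallest hole = maximum material condition)
GO = 63.6 - 0.188 = 63.412
NO-GO = nominal + upper_tol (largest hole = least material condition)
NO-GO = 63.6 + 0.237 = 63.837
spread = NO-GO - GO = 63.837 - 63.412 = 0.4250

0.4250


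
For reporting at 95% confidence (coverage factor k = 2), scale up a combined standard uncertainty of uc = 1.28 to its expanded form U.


U = k * uc
U = 2 * 1.28
U = 2.5600

2.5600


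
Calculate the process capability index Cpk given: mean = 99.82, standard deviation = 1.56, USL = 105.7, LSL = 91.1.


Cpu = (USL - mean) / (3*sigma) = (105.7 - 99.82) / (3*1.56) = 1.2564
Cpl = (mean - LSL) / (3*sigma) = (99.82 - 91.1) / (3*1.56) = 1.8632
Cpk = min(Cpu, Cpl) = 1.2564

1.2564


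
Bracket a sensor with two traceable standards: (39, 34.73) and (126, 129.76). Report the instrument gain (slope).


slope = (y2 - y1) / (x2 - x1)
= (129.76 - 34.73) / (126 - 39)
= 95.0300 / 87
= 1.0923

1.0923


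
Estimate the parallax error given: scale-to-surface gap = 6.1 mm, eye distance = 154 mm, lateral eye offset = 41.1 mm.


error = h * offset / d
= 6.1 * 41.1 / 154
= 1.6280

1.6280


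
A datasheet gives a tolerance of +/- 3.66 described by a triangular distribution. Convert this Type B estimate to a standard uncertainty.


u_B = half_width / sqrt(6)
u_B = 3.66 / 2.4494897
u_B = 1.4942

1.4942


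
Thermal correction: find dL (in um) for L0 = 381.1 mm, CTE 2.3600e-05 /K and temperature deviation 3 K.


dL = L * alpha * dT
= 381.1 * 2.3600e-05 * 3
= 0.0269819 mm
dL_um = 0.0269819 * 1000 = 26.9819 um

26.9819


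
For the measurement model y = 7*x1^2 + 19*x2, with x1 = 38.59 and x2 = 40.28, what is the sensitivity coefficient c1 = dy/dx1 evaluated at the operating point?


y = 7*x1^2 + 19*x2
dy/dx1 = 2*7*x1
Evaluate at x1 = 38.59: c1 = 14 * 38.59
c1 = 540.2600

540.2600


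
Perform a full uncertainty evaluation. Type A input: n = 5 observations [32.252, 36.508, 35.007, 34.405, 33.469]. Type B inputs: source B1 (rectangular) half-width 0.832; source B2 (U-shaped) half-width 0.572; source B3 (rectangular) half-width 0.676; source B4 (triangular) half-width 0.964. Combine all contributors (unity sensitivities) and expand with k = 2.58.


mean = (32.252 + 36.508 + 35.007 + 34.405 + 33.469) / 5 = 34.3282
s = sqrt(sum((x - mean)^2)/(n-1)) = 1.6021101
u_A = s / sqrt(n) = 1.6021101 / sqrt(5) = 0.71648542
u_B1 = 0.832 / sqrt(3) = 0.48035542
u_B2 = 0.572 / sqrt(2) = 0.40446508
u_B3 = 0.676 / sqrt(3) = 0.39028878
u_B4 = 0.964 / sqrt(6) = 0.39355135
uc = sqrt(0.71648542^2 + 0.48035542^2 + 0.40446508^2 + 0.39028878^2 + 0.39355135^2) = 1.1022217
U = k * uc = 2.58 * 1.1022217
U = 2.8437

2.8437


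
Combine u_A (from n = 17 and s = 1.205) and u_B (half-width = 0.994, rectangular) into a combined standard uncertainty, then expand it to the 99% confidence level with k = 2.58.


u_A = s / sqrt(n) = 1.205 / sqrt(17) = 0.29225543
u_B = half_width / sqrt(3) = 0.994 / sqrt(3) = 0.57388617
uc = sqrt(u_A^2 + u_B^2) = sqrt(0.29225543^2 + 0.57388617^2) = 0.64401752
U = k * uc = 2.58 * 0.64401752
U = 1.6616

1.6616


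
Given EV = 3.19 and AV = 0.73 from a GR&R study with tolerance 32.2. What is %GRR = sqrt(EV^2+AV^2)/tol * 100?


GRR = sqrt(EV^2 + AV^2) = sqrt(3.19^2 + 0.73^2) = 3.2724608
%GRR = GRR / tol * 100 = 3.2724608 / 32.2 * 100
%GRR = 10.1629

10.1629


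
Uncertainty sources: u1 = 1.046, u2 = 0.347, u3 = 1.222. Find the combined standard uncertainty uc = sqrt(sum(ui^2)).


uc = sqrt(1.046^2 + 0.347^2 + 1.222^2)
uc = sqrt(2.707809)
uc = 1.6455

1.6455


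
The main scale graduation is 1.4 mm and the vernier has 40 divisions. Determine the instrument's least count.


LC = MSD / n_div
= 1.4 / 40
= 0.0350

0.0350


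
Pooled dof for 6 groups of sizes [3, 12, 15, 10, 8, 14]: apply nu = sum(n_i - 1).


nu = sum_i (n_i - 1)
nu = ((3 - 1) + (12 - 1) + (15 - 1) + (10 - 1) + (8 - 1) + (14 - 1))
nu = 2 + 11 + 14 + 9 + 7 + 13
nu = 56

56


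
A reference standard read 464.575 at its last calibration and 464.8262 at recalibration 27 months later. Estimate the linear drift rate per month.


rate = (v2 - v1) / months
= (464.8262 - 464.575) / 27
= 0.2512 / 27
= 0.0093

0.0093


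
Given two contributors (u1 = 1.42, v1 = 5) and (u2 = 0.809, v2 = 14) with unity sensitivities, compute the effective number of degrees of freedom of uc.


uc = sqrt(u1^2 + u2^2) = sqrt(1.42^2 + 0.809^2) = 1.634283
v_eff = uc^4 / (u1^4/v1 + u2^4/v2)
= 1.634283^4 / (1.42^4/5 + 0.809^4/14)
= 7.1336049 / 0.84376989
v_eff = 8.4544

8.4544


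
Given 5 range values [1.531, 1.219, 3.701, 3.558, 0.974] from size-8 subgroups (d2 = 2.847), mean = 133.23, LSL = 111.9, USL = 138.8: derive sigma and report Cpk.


R_bar = (1.531 + 1.219 + 3.701 + 3.558 + 0.974) / 5 = 2.1966
sigma = R_bar / d2 = 2.1966 / 2.847 = 0.771549
Cp = (USL - LSL)/(6*sigma) = (138.8 - 111.9)/(6*0.771549) = 5.8108
Cpu = (138.8 - 133.23)/(3*0.771549) = 2.4064
Cpl = (133.23 - 111.9)/(3*0.771549) = 9.2152
Cpk = min(Cpu, Cpl) = 2.4064

2.4064


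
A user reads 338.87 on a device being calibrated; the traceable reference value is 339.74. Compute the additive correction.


Correction = standard - reading
= 339.74 - 338.87
= 0.8700

0.8700


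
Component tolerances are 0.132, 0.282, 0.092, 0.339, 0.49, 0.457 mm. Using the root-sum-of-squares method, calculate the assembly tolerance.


RSS = sqrt(0.132^2 + 0.282^2 + 0.092^2 + 0.339^2 + 0.49^2 + 0.457^2)
= sqrt(0.669282)
= 0.8181

0.8181


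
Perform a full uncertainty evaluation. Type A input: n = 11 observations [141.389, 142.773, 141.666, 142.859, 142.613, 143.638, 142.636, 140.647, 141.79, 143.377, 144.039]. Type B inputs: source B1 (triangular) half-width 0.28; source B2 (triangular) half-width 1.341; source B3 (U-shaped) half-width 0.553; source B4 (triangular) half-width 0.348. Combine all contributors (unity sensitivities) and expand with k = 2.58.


mean = (141.389 + 142.773 + 141.666 + 142.859 + 142.613 + 143.638 + 142.636 + 140.647 + 141.79 + 143.377 + 144.039) / 11 = 142.4933636
s = sqrt(sum((x - mean)^2)/(n-1)) = 1.0263757
u_A = s / sqrt(n) = 1.0263757 / sqrt(11) = 0.30946392
u_B1 = 0.28 / sqrt(6) = 0.11430952
u_B2 = 1.341 / sqrt(6) = 0.54746096
u_B3 = 0.553 / sqrt(2) = 0.39103005
u_B4 = 0.348 / sqrt(6) = 0.14207041
uc = sqrt(0.30946392^2 + 0.11430952^2 + 0.54746096^2 + 0.39103005^2 + 0.14207041^2) = 0.76265103
U = k * uc = 2.58 * 0.76265103
U = 1.9676

1.9676


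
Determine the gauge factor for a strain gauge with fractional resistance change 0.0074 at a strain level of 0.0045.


GF = (dR/R) / epsilon
= 0.0074 / 0.0045
= 1.6444

1.6444


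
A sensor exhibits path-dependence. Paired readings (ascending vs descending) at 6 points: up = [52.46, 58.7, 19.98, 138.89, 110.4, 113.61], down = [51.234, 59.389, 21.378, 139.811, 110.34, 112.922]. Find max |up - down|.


|52.46 - 51.234| = 1.2260
|58.7 - 59.389| = 0.6890
|19.98 - 21.378| = 1.3980
|138.89 - 139.811| = 0.9210
|110.4 - 110.34| = 0.0600
|113.61 - 112.922| = 0.6880
hysteresis = max(diffs) = 1.3980

1.3980


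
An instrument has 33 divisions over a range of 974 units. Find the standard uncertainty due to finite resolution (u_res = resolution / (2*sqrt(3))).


resolution = range / divisions
resolution = 974 / 33 = 29.515152
u_res = resolution / (2*sqrt(3))
u_res = 29.515152 / 3.4641016
u_res = 8.5203

8.5203


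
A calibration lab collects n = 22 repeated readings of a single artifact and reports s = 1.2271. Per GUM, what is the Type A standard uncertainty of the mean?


u_A = s / sqrt(n)
u_A = 1.2271 / sqrt(22)
u_A = 1.2271 / 4.6904158
u_A = 0.2616

0.2616


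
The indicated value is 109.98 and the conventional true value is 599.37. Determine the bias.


Systematic error = measured - true
= 109.98 - 599.37
= -489.3900

-489.3900


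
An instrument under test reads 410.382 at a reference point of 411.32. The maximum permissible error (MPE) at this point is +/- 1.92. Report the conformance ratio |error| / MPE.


e = indication - reference = 410.382 - 411.32 = -0.9380
|e| = 0.9380
ratio = |e| / MPE = 0.9380 / 1.92
ratio = 0.4885

0.4885


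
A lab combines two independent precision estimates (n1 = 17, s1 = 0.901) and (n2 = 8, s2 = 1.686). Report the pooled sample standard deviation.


s_p = sqrt(((n1-1)*s1^2 + (n2-1)*s2^2) / (n1+n2-2))
numerator = (17-1)*0.901^2 + (8-1)*1.686^2 = 12.988816 + 19.898172 = 32.886988
denominator = 17 + 8 - 2 = 23
s_p^2 = 32.886988 / 23 = 1.429869
s_p = sqrt(1.429869) = 1.1958

1.1958


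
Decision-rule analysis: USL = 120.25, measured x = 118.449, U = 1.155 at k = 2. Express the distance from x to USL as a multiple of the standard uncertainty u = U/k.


u = U / k = 1.155 / 2 = 0.5775
margin = |USL - x| = |120.25 - 118.449| = 1.801
z = margin / u = 1.801 / 0.5775
z = 3.1186

3.1186


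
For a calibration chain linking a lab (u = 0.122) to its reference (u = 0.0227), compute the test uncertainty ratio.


TUR = u_lab / u_ref
= 0.122 / 0.0227
= 5.3744

5.3744


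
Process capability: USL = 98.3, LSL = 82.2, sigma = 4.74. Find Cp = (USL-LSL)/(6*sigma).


Cp = (USL - LSL) / (6 * sigma)
= (98.3 - 82.2) / (6 * 4.74)
= 16.1000 / 28.4400
= 0.5661

0.5661


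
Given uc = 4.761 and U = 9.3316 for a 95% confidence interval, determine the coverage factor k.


k = U / uc
k = 9.3316 / 4.761
k = 1.96

1.96


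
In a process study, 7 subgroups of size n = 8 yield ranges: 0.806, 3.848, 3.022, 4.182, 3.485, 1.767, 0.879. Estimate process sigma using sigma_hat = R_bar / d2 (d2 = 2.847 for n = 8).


R_bar = (0.806 + 3.848 + 3.022 + 4.182 + 3.485 + 1.767 + 0.879) / 7
R_bar = 17.989 / 7 = 2.5698571
sigma_hat = R_bar / d2 = 2.5698571 / 2.847 = 0.9027

0.9027


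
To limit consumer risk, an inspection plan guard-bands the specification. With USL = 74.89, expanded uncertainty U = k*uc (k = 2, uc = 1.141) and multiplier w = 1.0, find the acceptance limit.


U = k * uc = 2 * 1.141 = 2.282
guard band g = w * U = 1.0 * 2.282 = 2.282
AL = USL - g = 74.89 - 2.282
AL = 72.6080

72.6080


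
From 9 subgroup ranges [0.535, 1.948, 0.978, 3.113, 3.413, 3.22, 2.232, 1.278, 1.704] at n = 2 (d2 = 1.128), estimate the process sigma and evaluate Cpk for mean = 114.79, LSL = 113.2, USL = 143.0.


R_bar = (0.535 + 1.948 + 0.978 + 3.113 + 3.413 + 3.22 + 2.232 + 1.278 + 1.704) / 9 = 2.0467778
sigma = R_bar / d2 = 2.0467778 / 1.128 = 1.8145193
Cp = (USL - LSL)/(6*sigma) = (143.0 - 113.2)/(6*1.8145193) = 2.7372
Cpu = (143.0 - 114.79)/(3*1.8145193) = 5.1823
Cpl = (114.79 - 113.2)/(3*1.8145193) = 0.2921
Cpk = min(Cpu, Cpl) = 0.2921

0.2921


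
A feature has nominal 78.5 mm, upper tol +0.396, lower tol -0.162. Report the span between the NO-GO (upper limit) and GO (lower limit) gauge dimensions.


GO = nominal - lower_tol (smallest hole = maximum material condition)
GO = 78.5 - 0.162 = 78.338
NO-GO = nominal + upper_tol (largest hole = least material condition)
NO-GO = 78.5 + 0.396 = 78.896
spread = NO-GO - GO = 78.896 - 78.338 = 0.5580

0.5580


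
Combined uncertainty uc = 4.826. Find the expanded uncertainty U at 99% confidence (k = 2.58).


U = k * uc
U = 2.58 * 4.826
U = 12.4511

12.4511


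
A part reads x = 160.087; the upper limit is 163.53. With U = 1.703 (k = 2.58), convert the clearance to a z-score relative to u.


u = U / k = 1.703 / 2.58 = 0.66007752
margin = |USL - x| = |163.53 - 160.087| = 3.443
z = margin / u = 3.443 / 0.66007752
z = 5.2161

5.2161


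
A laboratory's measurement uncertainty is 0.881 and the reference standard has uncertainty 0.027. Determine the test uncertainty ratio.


TUR = u_lab / u_ref
= 0.881 / 0.027
= 32.6296

32.6296


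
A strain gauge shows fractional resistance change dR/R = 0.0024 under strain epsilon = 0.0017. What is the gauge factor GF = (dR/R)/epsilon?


GF = (dR/R) / epsilon
= 0.0024 / 0.0017
= 1.4118

1.4118


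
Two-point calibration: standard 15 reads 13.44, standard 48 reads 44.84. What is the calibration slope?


slope = (y2 - y1) / (x2 - x1)
= (44.84 - 13.44) / (48 - 15)
= 31.4000 / 33
= 0.9515

0.9515


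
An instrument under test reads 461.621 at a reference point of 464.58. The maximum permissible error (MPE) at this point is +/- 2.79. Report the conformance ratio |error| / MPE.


e = indication - reference = 461.621 - 464.58 = -2.9590
|e| = 2.9590
ratio = |e| / MPE = 2.9590 / 2.79
ratio = 1.0606

1.0606


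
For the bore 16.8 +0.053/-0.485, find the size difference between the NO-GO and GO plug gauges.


GO = nominal - lower_tol (smallest hole = maximum material condition)
GO = 16.8 - 0.485 = 16.315
NO-GO = nominal + upper_tol (largest hole = least material condition)
NO-GO = 16.8 + 0.053 = 16.853
spread = NO-GO - GO = 16.853 - 16.315 = 0.5380

0.5380


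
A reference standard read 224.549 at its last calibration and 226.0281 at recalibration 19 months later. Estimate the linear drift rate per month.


rate = (v2 - v1) / months
= (226.0281 - 224.549) / 19
= 1.4791 / 19
= 0.0778

0.0778


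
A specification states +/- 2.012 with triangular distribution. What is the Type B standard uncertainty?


u_B = half_width / sqrt(6)
u_B = 2.012 / 2.4494897
u_B = 0.8214

0.8214


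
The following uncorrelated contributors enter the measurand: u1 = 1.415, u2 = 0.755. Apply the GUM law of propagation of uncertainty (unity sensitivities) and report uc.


uc = sqrt(1.415^2 + 0.755^2)
uc = sqrt(2.57225)
uc = 1.6038

1.6038


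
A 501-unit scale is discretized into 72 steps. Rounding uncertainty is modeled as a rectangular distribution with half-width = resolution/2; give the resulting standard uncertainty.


resolution = range / divisions
resolution = 501 / 72 = 6.9583333
u_res = resolution / (2*sqrt(3))
u_res = 6.9583333 / 3.4641016
u_res = 2.0087

2.0087


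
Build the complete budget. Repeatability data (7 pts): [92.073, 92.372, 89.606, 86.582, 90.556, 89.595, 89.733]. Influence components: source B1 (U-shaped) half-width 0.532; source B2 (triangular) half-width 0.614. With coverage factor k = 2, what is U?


mean = (92.073 + 92.372 + 89.606 + 86.582 + 90.556 + 89.595 + 89.733) / 7 = 90.07385714
s = sqrt(sum((x - mean)^2)/(n-1)) = 1.9264795
u_A = s / sqrt(n) = 1.9264795 / sqrt(7) = 0.72814081
u_B1 = 0.532 / sqrt(2) = 0.37618081
u_B2 = 0.614 / sqrt(6) = 0.25066445
uc = sqrt(0.72814081^2 + 0.37618081^2 + 0.25066445^2) = 0.85704942
U = k * uc = 2 * 0.85704942
U = 1.7141

1.7141


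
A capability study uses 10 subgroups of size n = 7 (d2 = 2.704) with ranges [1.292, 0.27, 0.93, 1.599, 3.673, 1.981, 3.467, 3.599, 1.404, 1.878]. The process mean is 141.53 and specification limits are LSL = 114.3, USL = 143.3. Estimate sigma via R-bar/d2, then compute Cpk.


R_bar = (1.292 + 0.27 + 0.93 + 1.599 + 3.673 + 1.981 + 3.467 + 3.599 + 1.404 + 1.878) / 10 = 2.0093
sigma = R_bar / d2 = 2.0093 / 2.704 = 0.74308432
Cp = (USL - LSL)/(6*sigma) = (143.3 - 114.3)/(6*0.74308432) = 6.5044
Cpu = (143.3 - 141.53)/(3*0.74308432) = 0.7940
Cpl = (141.53 - 114.3)/(3*0.74308432) = 12.2149
Cpk = min(Cpu, Cpl) = 0.7940

0.7940


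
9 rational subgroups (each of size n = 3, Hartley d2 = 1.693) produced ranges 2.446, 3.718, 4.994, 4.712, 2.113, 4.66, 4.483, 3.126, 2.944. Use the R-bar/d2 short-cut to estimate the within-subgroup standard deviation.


R_bar = (2.446 + 3.718 + 4.994 + 4.712 + 2.113 + 4.66 + 4.483 + 3.126 + 2.944) / 9
R_bar = 33.196 / 9 = 3.6884444
sigma_hat = R_bar / d2 = 3.6884444 / 1.693 = 2.1786

2.1786


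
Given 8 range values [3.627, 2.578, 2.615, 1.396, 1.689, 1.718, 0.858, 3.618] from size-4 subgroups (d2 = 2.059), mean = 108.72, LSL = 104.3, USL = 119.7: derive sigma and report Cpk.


R_bar = (3.627 + 2.578 + 2.615 + 1.396 + 1.689 + 1.718 + 0.858 + 3.618) / 8 = 2.262375
sigma = R_bar / d2 = 2.262375 / 2.059 = 1.0987737
Cp = (USL - LSL)/(6*sigma) = (119.7 - 104.3)/(6*1.0987737) = 2.3359
Cpu = (119.7 - 108.72)/(3*1.0987737) = 3.3310
Cpl = (108.72 - 104.3)/(3*1.0987737) = 1.3409
Cpk = min(Cpu, Cpl) = 1.3409

1.3409


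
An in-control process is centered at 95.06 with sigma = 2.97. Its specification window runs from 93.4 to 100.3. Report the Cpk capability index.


Cpu = (USL - mean) / (3*sigma) = (100.3 - 95.06) / (3*2.97) = 0.5881
Cpl = (mean - LSL) / (3*sigma) = (95.06 - 93.4) / (3*2.97) = 0.1863
Cpk = min(Cpu, Cpl) = 0.1863

0.1863


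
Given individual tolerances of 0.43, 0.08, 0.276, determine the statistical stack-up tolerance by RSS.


RSS = sqrt(0.43^2 + 0.08^2 + 0.276^2)
= sqrt(0.267476)
= 0.5172

0.5172


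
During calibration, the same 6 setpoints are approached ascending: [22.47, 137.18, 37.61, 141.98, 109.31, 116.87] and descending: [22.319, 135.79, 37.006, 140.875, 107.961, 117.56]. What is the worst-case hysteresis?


|22.47 - 22.319| = 0.1510
|137.18 - 135.79| = 1.3900
|37.61 - 37.006| = 0.6040
|141.98 - 140.875| = 1.1050
|109.31 - 107.961| = 1.3490
|116.87 - 117.56| = 0.6900
hysteresis = max(diffs) = 1.3900

1.3900


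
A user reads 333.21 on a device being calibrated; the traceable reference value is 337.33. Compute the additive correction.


Correction = standard - reading
= 337.33 - 333.21
= 4.1200

4.1200


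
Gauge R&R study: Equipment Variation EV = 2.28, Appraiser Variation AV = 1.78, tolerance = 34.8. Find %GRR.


GRR = sqrt(EV^2 + AV^2) = sqrt(2.28^2 + 1.78^2) = 2.8925421
%GRR = GRR / tol * 100 = 2.8925421 / 34.8 * 100
%GRR = 8.3119

8.3119


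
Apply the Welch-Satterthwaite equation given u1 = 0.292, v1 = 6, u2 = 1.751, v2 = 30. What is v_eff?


uc = sqrt(u1^2 + u2^2) = sqrt(0.292^2 + 1.751^2) = 1.7751803
v_eff = uc^4 / (u1^4/v1 + u2^4/v2)
= 1.7751803^4 / (0.292^4/6 + 1.751^4/30)
= 9.9304717 / 0.31455706
v_eff = 31.5697

31.5697


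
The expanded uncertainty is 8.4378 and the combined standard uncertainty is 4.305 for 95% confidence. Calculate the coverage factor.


k = U / uc
k = 8.4378 / 4.305
k = 1.96

1.96


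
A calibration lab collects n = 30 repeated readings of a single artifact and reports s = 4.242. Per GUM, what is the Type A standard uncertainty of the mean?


u_A = s / sqrt(n)
u_A = 4.242 / sqrt(30)
u_A = 4.242 / 5.4772256
u_A = 0.7745

0.7745


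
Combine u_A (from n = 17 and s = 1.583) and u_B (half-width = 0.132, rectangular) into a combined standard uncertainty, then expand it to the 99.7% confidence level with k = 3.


u_A = s / sqrt(n) = 1.583 / sqrt(17) = 0.38393389
u_B = half_width / sqrt(3) = 0.132 / sqrt(3) = 0.076210236
uc = sqrt(u_A^2 + u_B^2) = sqrt(0.38393389^2 + 0.076210236^2) = 0.39142462
U = k * uc = 3 * 0.39142462
U = 1.1743

1.1743


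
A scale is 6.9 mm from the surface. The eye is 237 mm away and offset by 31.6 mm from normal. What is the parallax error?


error = h * offset / d
= 6.9 * 31.6 / 237
= 0.9200

0.9200


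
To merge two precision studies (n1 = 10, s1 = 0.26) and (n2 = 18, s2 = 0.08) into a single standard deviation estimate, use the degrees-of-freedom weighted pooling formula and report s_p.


s_p = sqrt(((n1-1)*s1^2 + (n2-1)*s2^2) / (n1+n2-2))
numerator = (10-1)*0.26^2 + (18-1)*0.08^2 = 0.6084 + 0.1088 = 0.7172
denominator = 10 + 18 - 2 = 26
s_p^2 = 0.7172 / 26 = 0.027584615
s_p = sqrt(0.027584615) = 0.1661

0.1661


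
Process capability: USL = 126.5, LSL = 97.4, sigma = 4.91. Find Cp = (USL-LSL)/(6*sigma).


Cp = (USL - LSL) / (6 * sigma)
= (126.5 - 97.4) / (6 * 4.91)
= 29.1000 / 29.4600
= 0.9878

0.9878


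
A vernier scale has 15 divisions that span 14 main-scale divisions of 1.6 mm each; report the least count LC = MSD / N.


LC = MSD / n_div
= 1.6 / 15
= 0.1067

0.1067


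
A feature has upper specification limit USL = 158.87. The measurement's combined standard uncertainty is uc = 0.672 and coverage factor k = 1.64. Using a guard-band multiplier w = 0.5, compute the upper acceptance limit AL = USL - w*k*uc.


U = k * uc = 1.64 * 0.672 = 1.10208
guard band g = w * U = 0.5 * 1.10208 = 0.55104
AL = USL - g = 158.87 - 0.55104
AL = 158.3190

158.3190


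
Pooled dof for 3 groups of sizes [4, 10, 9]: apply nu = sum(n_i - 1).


nu = sum_i (n_i - 1)
nu = ((4 - 1) + (10 - 1) + (9 - 1))
nu = 3 + 9 + 8
nu = 20

20


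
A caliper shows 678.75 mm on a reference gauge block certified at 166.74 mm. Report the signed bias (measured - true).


Systematic error = measured - true
= 678.75 - 166.74
= 512.0100

512.0100


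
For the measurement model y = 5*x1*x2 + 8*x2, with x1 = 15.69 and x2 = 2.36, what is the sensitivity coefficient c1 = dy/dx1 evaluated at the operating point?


y = 5*x1*x2 + 8*x2
dy/dx1 = 5*x2
Evaluate at x2 = 2.36: c1 = 5 * 2.36
c1 = 11.8000

11.8000


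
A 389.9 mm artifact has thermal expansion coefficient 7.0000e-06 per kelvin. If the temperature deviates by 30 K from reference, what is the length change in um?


dL = L * alpha * dT
= 389.9 * 7.0000e-06 * 30
= 0.0818790 mm
dL_um = 0.0818790 * 1000 = 81.8790 um

81.8790


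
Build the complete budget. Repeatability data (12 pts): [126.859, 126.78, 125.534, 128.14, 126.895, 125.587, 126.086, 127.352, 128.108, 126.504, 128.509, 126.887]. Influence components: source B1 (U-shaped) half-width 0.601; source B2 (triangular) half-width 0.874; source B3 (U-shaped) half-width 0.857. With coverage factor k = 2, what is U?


mean = (126.859 + 126.78 + 125.534 + 128.14 + 126.895 + 125.587 + 126.086 + 127.352 + 128.108 + 126.504 + 128.509 + 126.887) / 12 = 126.93675
s = sqrt(sum((x - mean)^2)/(n-1)) = 0.96292425
u_A = s / sqrt(n) = 0.96292425 / sqrt(12) = 0.27797229
u_B1 = 0.601 / sqrt(2) = 0.42497118
u_B2 = 0.874 / sqrt(6) = 0.35680901
u_B3 = 0.857 / sqrt(2) = 0.60599051
uc = sqrt(0.27797229^2 + 0.42497118^2 + 0.35680901^2 + 0.60599051^2) = 0.86741355
U = k * uc = 2 * 0.86741355
U = 1.7348

1.7348


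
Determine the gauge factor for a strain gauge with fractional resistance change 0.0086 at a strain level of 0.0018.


GF = (dR/R) / epsilon
= 0.0086 / 0.0018
= 4.7778

4.7778


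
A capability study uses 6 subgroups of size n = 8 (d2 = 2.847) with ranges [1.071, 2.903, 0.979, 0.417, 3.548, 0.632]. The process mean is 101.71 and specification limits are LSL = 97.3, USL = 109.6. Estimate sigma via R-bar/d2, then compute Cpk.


R_bar = (1.071 + 2.903 + 0.979 + 0.417 + 3.548 + 0.632) / 6 = 1.5916667
sigma = R_bar / d2 = 1.5916667 / 2.847 = 0.55906804
Cp = (USL - LSL)/(6*sigma) = (109.6 - 97.3)/(6*0.55906804) = 3.6668
Cpu = (109.6 - 101.71)/(3*0.55906804) = 4.7043
Cpl = (101.71 - 97.3)/(3*0.55906804) = 2.6294
Cpk = min(Cpu, Cpl) = 2.6294

2.6294


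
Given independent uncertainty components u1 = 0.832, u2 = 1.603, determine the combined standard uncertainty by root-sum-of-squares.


uc = sqrt(0.832^2 + 1.603^2)
uc = sqrt(3.261833)
uc = 1.8061

1.8061


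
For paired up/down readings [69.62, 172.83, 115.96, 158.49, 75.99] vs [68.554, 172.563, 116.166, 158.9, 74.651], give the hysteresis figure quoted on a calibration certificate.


|69.62 - 68.554| = 1.0660
|172.83 - 172.563| = 0.2670
|115.96 - 116.166| = 0.2060
|158.49 - 158.9| = 0.4100
|75.99 - 74.651| = 1.3390
hysteresis = max(diffs) = 1.3390

1.3390


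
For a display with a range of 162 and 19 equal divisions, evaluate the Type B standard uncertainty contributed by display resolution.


resolution = range / divisions
resolution = 162 / 19 = 8.5263158
u_res = resolution / (2*sqrt(3))
u_res = 8.5263158 / 3.4641016
u_res = 2.4613

2.4613
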